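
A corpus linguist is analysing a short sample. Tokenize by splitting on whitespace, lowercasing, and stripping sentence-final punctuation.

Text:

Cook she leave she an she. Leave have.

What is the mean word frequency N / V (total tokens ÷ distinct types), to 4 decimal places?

1.6000

N = 8 tokens, V = 5 types.
Mean frequency = N / V = 8 / 5 = 1.6000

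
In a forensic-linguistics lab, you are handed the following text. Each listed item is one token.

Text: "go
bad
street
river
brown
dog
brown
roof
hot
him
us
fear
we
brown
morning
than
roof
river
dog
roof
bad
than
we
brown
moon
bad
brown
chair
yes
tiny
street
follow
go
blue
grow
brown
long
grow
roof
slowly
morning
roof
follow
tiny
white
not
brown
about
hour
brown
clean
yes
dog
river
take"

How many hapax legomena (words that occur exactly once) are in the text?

15

Frequencies: brown:8, roof:5, bad:3, river:3, dog:3, go:2, street:2, we:2, morning:2, than:2, yes:2, tiny:2, follow:2, grow:2, hot:1, him:1, us:1, fear:1, moon:1, chair:1, … (9 more, each freq 1)
Hapax (freq=1): about, blue, chair, clean, fear, him, hot, hour, long, moon, not, slowly, take, us, white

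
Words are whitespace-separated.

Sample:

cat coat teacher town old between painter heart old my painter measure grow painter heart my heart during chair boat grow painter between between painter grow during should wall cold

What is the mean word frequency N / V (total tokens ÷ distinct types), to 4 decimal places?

1.7647

N = 30 tokens, V = 17 types.
Mean frequency = N / V = 30 / 17 = 1.7647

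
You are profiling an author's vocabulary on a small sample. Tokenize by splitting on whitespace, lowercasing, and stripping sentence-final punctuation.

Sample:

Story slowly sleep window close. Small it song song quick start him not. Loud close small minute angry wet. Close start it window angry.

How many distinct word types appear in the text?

16

Distinct types: {angry, close, him, it, loud, minute, not, quick, sleep, slowly, small, song, start, story, wet, window}
V = 16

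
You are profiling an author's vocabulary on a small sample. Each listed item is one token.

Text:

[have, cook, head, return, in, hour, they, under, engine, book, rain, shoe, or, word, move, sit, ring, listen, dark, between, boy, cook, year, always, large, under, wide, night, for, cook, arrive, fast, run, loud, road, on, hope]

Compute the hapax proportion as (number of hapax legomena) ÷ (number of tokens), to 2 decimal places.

0.86

Frequencies: cook:3, under:2, have:1, head:1, return:1, in:1, hour:1, they:1, engine:1, book:1, rain:1, shoe:1, or:1, word:1, move:1, sit:1, ring:1, listen:1, dark:1, between:1, … (14 more, each freq 1)
Hapax count = 32; token count = 37.
Ratio = 32 / 37 = 0.86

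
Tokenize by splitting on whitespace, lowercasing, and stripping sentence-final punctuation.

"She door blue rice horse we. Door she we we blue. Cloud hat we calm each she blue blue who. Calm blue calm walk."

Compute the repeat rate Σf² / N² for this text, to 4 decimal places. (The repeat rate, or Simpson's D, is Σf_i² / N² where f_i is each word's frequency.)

0.1215

Frequencies: blue:5, we:4, she:3, calm:3, door:2, rice:1, horse:1, cloud:1, hat:1, each:1, who:1, walk:1
Σf² = 70; N² = 576
Repeat rate = 70 / 576 = 0.1215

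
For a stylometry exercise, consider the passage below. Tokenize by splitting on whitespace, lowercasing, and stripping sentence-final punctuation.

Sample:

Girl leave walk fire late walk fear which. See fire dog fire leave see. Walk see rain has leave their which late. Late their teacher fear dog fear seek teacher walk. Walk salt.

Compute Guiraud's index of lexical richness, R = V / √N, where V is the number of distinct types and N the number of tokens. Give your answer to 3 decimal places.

N = 33, V = 15.
√N = 5.744563
R = 15 / 5.744563 = 2.611

2.611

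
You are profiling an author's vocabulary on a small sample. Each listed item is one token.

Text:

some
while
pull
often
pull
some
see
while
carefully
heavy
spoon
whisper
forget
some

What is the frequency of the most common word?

3

Frequencies: some:3, while:2, pull:2, often:1, see:1, carefully:1, heavy:1, spoon:1, whisper:1, forget:1
Most common: 'some' with frequency 3.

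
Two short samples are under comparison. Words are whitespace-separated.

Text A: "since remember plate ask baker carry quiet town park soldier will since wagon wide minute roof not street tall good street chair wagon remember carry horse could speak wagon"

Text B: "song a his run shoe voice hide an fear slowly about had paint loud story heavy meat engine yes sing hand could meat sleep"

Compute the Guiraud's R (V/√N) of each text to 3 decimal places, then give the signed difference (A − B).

A: V=23, N=29, R=4.271
B: V=23, N=24, R=4.695
Difference = 4.271 − 4.695 = -0.424

-0.424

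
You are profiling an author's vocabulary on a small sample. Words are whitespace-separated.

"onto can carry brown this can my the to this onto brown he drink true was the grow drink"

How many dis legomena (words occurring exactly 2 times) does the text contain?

6

Frequencies: onto:2, can:2, brown:2, this:2, the:2, drink:2, carry:1, my:1, to:1, he:1, true:1, was:1, grow:1
Words with frequency 2: brown, can, drink, onto, the, this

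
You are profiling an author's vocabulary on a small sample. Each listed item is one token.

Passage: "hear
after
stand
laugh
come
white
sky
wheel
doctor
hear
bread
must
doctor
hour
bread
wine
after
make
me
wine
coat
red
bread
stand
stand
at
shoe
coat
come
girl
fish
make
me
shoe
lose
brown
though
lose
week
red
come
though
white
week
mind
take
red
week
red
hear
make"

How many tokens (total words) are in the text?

51

Tokens: hear, after, stand, laugh, come, white, sky, wheel, doctor, hear, bread, must, doctor, hour, bread, wine, after, make, me, wine, coat, red, bread, stand, stand, at, shoe, coat, come, girl, fish, make, me, shoe, lose, brown, though, lose, week, red, come, though, white, week, mind, take, red, week, red, hear, make
N = 51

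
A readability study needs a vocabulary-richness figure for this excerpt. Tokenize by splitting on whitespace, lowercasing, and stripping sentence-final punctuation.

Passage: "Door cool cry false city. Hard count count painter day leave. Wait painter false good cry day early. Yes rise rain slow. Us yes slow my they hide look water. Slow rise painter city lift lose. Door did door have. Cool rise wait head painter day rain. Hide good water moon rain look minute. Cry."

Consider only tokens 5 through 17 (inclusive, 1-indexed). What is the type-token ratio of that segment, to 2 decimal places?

Segment tokens 5–17: city, hard, count, count, painter, day, leave, wait, painter, false, good, cry, day
Segment N = 13, segment V = 10.
TTR = 10 / 13 = 0.77

0.77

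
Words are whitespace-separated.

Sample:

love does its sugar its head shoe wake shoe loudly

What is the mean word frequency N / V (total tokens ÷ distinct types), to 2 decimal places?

N = 10 tokens, V = 8 types.
Mean frequency = N / V = 10 / 8 = 1.25

1.25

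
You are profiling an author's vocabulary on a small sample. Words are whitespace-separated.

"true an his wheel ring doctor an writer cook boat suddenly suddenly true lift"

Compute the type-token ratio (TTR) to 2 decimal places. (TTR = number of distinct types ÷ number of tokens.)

N = 14 tokens, V = 11 types.
TTR = V / N = 11 / 14 = 0.79

0.79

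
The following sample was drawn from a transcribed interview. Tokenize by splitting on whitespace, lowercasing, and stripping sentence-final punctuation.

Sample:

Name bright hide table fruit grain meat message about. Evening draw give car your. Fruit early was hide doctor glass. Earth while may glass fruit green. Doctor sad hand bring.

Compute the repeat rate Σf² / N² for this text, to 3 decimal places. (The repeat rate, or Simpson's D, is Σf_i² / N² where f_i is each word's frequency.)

0.047

Frequencies: fruit:3, hide:2, doctor:2, glass:2, name:1, bright:1, table:1, grain:1, meat:1, message:1, about:1, evening:1, draw:1, give:1, car:1, your:1, early:1, was:1, earth:1, while:1, … (5 more, each freq 1)
Σf² = 42; N² = 900
Repeat rate = 42 / 900 = 0.047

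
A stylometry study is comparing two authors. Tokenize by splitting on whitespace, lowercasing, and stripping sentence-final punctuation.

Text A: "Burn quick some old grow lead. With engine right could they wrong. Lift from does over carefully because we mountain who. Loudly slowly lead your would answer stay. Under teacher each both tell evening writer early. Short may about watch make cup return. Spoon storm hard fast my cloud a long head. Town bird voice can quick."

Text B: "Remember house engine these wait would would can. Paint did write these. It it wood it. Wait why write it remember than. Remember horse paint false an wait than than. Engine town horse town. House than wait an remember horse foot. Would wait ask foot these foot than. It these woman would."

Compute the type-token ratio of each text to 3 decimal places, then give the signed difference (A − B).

0.561

TTR(A) = 55/57 = 0.965
TTR(B) = 21/52 = 0.404
Difference = 0.965 − 0.404 = 0.561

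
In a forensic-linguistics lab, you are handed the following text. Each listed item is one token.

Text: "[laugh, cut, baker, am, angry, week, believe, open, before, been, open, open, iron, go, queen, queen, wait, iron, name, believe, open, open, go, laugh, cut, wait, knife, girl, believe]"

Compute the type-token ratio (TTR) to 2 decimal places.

0.59

N = 29 tokens, V = 17 types.
TTR = V / N = 17 / 29 = 0.59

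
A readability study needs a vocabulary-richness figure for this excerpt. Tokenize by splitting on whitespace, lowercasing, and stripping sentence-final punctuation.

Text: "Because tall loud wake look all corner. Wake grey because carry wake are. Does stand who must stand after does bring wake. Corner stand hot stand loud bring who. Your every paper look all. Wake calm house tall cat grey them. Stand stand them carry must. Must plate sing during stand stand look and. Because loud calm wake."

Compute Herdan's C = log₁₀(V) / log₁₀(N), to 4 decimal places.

N = 58, V = 28.
log₁₀(V) = 1.447158, log₁₀(N) = 1.763428
C = 1.447158 / 1.763428 = 0.8207

0.8207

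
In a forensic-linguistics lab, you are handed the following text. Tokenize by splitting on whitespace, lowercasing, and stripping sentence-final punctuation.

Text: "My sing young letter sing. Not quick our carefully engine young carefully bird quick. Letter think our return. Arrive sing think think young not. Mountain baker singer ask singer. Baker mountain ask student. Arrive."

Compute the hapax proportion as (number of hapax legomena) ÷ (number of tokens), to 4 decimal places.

Frequencies: sing:3, young:3, think:3, letter:2, not:2, quick:2, our:2, carefully:2, arrive:2, mountain:2, baker:2, singer:2, ask:2, my:1, engine:1, bird:1, return:1, student:1
Hapax count = 5; token count = 34.
Ratio = 5 / 34 = 0.1471

0.1471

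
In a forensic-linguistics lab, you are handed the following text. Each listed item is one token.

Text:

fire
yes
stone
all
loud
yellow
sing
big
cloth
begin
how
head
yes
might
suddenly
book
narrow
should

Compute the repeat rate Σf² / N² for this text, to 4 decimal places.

Frequencies: yes:2, fire:1, stone:1, all:1, loud:1, yellow:1, sing:1, big:1, cloth:1, begin:1, how:1, head:1, might:1, suddenly:1, book:1, narrow:1, should:1
Σf² = 20; N² = 324
Repeat rate = 20 / 324 = 0.0617

0.0617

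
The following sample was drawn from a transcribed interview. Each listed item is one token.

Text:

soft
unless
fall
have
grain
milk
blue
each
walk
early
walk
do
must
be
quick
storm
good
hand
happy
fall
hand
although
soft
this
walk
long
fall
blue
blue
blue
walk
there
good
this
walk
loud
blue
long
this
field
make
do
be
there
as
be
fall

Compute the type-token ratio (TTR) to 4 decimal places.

0.5532

N = 47 tokens, V = 26 types.
TTR = V / N = 26 / 47 = 0.5532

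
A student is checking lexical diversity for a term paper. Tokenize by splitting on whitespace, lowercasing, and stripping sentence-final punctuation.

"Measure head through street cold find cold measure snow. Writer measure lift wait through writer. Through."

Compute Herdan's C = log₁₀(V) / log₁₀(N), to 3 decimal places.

N = 16, V = 10.
log₁₀(V) = 1.000000, log₁₀(N) = 1.204120
C = 1.000000 / 1.204120 = 0.830

0.830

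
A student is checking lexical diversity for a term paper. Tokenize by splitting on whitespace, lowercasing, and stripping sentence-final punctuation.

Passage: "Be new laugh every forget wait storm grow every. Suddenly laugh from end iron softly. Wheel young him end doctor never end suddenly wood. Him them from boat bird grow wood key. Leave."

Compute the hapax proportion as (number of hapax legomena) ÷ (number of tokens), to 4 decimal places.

Frequencies: end:3, laugh:2, every:2, grow:2, suddenly:2, from:2, him:2, wood:2, be:1, new:1, forget:1, wait:1, storm:1, iron:1, softly:1, wheel:1, young:1, doctor:1, never:1, them:1, … (4 more, each freq 1)
Hapax count = 16; token count = 33.
Ratio = 16 / 33 = 0.4848

0.4848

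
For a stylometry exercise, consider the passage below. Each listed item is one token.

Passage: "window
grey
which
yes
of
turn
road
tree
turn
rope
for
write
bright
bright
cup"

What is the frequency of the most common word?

Frequencies: turn:2, bright:2, window:1, grey:1, which:1, yes:1, of:1, road:1, tree:1, rope:1, for:1, write:1, cup:1
Most common: 'turn' with frequency 2.

2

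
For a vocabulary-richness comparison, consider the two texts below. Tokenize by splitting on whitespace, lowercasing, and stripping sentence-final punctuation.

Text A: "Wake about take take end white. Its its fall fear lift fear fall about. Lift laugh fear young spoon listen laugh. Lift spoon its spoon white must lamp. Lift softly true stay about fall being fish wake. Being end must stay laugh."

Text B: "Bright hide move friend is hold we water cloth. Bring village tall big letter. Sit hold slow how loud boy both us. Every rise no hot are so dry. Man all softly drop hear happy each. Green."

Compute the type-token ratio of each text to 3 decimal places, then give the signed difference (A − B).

-0.497

TTR(A) = 20/42 = 0.476
TTR(B) = 36/37 = 0.973
Difference = 0.476 − 0.973 = -0.497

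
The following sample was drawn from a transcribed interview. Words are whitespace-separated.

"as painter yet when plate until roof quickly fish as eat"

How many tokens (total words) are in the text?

Tokens: as, painter, yet, when, plate, until, roof, quickly, fish, as, eat
N = 11

11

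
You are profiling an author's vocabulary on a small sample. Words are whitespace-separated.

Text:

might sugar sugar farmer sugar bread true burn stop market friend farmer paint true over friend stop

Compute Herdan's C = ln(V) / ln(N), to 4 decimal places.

N = 17, V = 11.
ln(V) = 2.397895, ln(N) = 2.833213
C = 2.397895 / 2.833213 = 0.8464

0.8464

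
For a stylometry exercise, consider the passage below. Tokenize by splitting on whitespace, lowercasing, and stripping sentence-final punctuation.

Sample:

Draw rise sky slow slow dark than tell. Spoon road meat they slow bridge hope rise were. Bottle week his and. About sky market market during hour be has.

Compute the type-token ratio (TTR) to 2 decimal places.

0.83

N = 29 tokens, V = 24 types.
TTR = V / N = 24 / 29 = 0.83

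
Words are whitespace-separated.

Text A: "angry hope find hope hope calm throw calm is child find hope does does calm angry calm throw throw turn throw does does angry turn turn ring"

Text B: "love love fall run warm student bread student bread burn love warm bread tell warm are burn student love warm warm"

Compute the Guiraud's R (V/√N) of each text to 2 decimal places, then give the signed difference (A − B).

-0.04

A: V=10, N=27, R=1.92
B: V=9, N=21, R=1.96
Difference = 1.92 − 1.96 = -0.04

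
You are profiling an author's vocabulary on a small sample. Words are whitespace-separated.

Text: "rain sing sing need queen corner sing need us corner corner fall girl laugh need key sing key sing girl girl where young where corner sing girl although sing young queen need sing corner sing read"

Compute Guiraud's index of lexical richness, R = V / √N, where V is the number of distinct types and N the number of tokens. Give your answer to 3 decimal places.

2.333

N = 36, V = 14.
√N = 6.000000
R = 14 / 6.000000 = 2.333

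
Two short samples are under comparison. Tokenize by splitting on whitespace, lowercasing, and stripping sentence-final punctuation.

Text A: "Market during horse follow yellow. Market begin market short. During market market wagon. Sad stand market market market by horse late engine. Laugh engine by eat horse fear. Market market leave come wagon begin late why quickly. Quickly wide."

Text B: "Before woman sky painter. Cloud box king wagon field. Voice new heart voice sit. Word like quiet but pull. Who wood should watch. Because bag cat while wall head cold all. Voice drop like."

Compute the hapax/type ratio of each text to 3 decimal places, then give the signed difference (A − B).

-0.364

A: hapax=12, V=21, ratio=0.571
B: hapax=29, V=31, ratio=0.935
Difference = 0.571 − 0.935 = -0.364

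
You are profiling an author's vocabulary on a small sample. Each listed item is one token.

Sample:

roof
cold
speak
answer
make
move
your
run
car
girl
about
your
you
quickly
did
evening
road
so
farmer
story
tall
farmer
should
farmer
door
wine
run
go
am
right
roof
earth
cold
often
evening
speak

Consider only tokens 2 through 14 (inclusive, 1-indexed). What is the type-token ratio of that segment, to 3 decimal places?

0.923

Segment tokens 2–14: cold, speak, answer, make, move, your, run, car, girl, about, your, you, quickly
Segment N = 13, segment V = 12.
TTR = 12 / 13 = 0.923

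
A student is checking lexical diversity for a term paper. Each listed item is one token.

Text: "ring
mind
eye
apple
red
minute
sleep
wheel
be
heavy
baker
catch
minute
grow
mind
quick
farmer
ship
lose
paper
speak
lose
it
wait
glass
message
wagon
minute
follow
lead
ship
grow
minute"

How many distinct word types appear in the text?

Distinct types: {apple, baker, be, catch, eye, farmer, follow, glass, grow, heavy, it, lead, lose, message, mind, minute, paper, quick, red, ring, ship, sleep, speak, wagon, wait, wheel}
V = 26

26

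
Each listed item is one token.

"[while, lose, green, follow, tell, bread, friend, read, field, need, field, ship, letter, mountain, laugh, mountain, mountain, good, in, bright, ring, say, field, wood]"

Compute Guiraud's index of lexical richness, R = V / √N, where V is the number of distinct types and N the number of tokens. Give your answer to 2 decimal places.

N = 24, V = 20.
√N = 4.898979
R = 20 / 4.898979 = 4.08

4.08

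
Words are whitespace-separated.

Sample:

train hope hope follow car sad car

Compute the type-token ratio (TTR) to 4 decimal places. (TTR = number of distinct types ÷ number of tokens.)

N = 7 tokens, V = 5 types.
TTR = V / N = 5 / 7 = 0.7143

0.7143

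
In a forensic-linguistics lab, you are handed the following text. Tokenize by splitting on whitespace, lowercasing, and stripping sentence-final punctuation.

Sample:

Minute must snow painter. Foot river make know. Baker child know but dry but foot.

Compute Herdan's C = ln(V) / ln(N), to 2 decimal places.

N = 15, V = 12.
ln(V) = 2.484907, ln(N) = 2.708050
C = 2.484907 / 2.708050 = 0.92

0.92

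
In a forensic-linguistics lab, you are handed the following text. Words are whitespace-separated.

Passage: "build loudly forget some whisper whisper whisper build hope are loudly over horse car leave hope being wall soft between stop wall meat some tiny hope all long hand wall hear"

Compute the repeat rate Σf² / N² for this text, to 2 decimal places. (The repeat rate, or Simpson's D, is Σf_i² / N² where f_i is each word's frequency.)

0.06

Frequencies: whisper:3, hope:3, wall:3, build:2, loudly:2, some:2, forget:1, are:1, over:1, horse:1, car:1, leave:1, being:1, soft:1, between:1, stop:1, meat:1, tiny:1, all:1, long:1, … (2 more, each freq 1)
Σf² = 55; N² = 961
Repeat rate = 55 / 961 = 0.06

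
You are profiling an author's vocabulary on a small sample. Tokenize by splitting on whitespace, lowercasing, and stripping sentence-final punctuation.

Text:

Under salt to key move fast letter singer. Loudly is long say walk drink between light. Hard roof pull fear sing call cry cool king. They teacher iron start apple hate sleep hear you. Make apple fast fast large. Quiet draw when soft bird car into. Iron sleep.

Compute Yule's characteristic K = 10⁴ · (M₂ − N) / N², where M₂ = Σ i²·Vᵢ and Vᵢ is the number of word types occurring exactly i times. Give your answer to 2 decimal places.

Frequencies: fast:3, iron:2, apple:2, sleep:2, under:1, salt:1, to:1, key:1, move:1, letter:1, singer:1, loudly:1, is:1, long:1, say:1, walk:1, drink:1, between:1, light:1, hard:1, … (23 more, each freq 1)
N = 48. Frequency spectrum: V_1=39, V_2=3, V_3=1
M₂ = 1²·39 + 2²·3 + 3²·1 = 60
K = 10000 × (60 − 48) / 48² = 52.08

52.08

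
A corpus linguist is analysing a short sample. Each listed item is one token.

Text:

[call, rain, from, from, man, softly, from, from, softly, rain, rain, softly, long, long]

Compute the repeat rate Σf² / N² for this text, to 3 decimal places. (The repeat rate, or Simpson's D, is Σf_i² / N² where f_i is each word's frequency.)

0.204

Frequencies: from:4, rain:3, softly:3, long:2, call:1, man:1
Σf² = 40; N² = 196
Repeat rate = 40 / 196 = 0.204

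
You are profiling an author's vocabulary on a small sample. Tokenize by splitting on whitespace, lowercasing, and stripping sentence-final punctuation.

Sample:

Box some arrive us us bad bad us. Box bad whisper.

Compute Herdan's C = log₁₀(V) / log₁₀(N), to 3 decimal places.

0.747

N = 11, V = 6.
log₁₀(V) = 0.778151, log₁₀(N) = 1.041393
C = 0.778151 / 1.041393 = 0.747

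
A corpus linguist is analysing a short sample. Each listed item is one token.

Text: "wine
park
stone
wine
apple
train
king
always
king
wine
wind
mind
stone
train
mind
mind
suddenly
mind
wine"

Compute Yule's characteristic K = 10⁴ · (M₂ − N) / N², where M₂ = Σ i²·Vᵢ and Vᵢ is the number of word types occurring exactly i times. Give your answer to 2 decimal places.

831.02

Frequencies: wine:4, mind:4, stone:2, train:2, king:2, park:1, apple:1, always:1, wind:1, suddenly:1
N = 19. Frequency spectrum: V_1=5, V_2=3, V_4=2
M₂ = 1²·5 + 2²·3 + 4²·2 = 49
K = 10000 × (49 − 19) / 19² = 831.02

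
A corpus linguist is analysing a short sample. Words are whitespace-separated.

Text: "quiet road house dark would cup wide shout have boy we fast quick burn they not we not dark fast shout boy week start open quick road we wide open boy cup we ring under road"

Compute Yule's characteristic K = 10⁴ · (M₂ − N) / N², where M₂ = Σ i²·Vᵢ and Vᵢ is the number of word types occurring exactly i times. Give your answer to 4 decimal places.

Frequencies: we:4, road:3, boy:3, dark:2, cup:2, wide:2, shout:2, fast:2, quick:2, not:2, open:2, quiet:1, house:1, would:1, have:1, burn:1, they:1, week:1, start:1, ring:1, … (1 more, each freq 1)
N = 36. Frequency spectrum: V_1=10, V_2=8, V_3=2, V_4=1
M₂ = 1²·10 + 2²·8 + 3²·2 + 4²·1 = 76
K = 10000 × (76 − 36) / 36² = 308.6420

308.6420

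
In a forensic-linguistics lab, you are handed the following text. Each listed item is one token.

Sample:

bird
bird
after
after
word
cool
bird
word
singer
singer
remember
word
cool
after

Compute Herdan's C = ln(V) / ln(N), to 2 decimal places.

N = 14, V = 6.
ln(V) = 1.791759, ln(N) = 2.639057
C = 1.791759 / 2.639057 = 0.68

0.68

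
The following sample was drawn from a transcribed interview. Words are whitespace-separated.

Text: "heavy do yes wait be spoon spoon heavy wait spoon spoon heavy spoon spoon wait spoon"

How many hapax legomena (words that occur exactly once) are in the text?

3

Frequencies: spoon:7, heavy:3, wait:3, do:1, yes:1, be:1
Hapax (freq=1): be, do, yes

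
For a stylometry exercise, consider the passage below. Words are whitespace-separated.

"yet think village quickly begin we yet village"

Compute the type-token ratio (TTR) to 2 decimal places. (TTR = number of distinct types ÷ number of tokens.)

0.75

N = 8 tokens, V = 6 types.
TTR = V / N = 6 / 8 = 0.75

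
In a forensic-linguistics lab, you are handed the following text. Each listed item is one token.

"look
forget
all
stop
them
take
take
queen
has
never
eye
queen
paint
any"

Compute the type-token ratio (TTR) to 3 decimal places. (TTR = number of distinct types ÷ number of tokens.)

0.857

N = 14 tokens, V = 12 types.
TTR = V / N = 12 / 14 = 0.857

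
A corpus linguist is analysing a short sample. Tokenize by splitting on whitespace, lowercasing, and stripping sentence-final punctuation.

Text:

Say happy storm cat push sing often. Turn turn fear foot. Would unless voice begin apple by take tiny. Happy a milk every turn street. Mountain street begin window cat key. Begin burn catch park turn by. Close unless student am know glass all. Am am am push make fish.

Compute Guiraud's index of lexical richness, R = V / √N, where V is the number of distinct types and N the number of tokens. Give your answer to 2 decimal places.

5.09

N = 50, V = 36.
√N = 7.071068
R = 36 / 7.071068 = 5.09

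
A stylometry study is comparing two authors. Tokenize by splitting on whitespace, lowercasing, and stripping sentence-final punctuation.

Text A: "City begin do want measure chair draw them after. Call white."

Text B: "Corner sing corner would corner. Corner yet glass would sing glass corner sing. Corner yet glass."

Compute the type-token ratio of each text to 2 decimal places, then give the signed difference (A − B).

TTR(A) = 11/11 = 1.00
TTR(B) = 5/16 = 0.31
Difference = 1.00 − 0.31 = 0.69

0.69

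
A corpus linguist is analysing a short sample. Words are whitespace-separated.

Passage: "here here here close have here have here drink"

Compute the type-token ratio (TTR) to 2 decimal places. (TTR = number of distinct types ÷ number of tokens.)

0.44

N = 9 tokens, V = 4 types.
TTR = V / N = 4 / 9 = 0.44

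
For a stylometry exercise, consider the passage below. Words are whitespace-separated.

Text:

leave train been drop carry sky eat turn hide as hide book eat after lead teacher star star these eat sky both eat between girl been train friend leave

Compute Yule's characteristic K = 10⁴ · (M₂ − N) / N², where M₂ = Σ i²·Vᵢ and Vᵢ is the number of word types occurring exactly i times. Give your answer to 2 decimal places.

285.37

Frequencies: eat:4, leave:2, train:2, been:2, sky:2, hide:2, star:2, drop:1, carry:1, turn:1, as:1, book:1, after:1, lead:1, teacher:1, these:1, both:1, between:1, girl:1, friend:1
N = 29. Frequency spectrum: V_1=13, V_2=6, V_4=1
M₂ = 1²·13 + 2²·6 + 4²·1 = 53
K = 10000 × (53 − 29) / 29² = 285.37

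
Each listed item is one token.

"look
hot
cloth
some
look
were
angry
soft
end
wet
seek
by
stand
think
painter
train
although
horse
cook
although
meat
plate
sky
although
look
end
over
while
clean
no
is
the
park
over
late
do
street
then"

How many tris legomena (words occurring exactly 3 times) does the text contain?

Frequencies: look:3, although:3, end:2, over:2, hot:1, cloth:1, some:1, were:1, angry:1, soft:1, wet:1, seek:1, by:1, stand:1, think:1, painter:1, train:1, horse:1, cook:1, meat:1, … (12 more, each freq 1)
Words with frequency 3: although, look

2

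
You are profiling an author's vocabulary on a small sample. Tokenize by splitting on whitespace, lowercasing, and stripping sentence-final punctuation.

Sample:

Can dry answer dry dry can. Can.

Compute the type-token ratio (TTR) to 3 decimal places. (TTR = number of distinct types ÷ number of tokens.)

N = 7 tokens, V = 3 types.
TTR = V / N = 3 / 7 = 0.429

0.429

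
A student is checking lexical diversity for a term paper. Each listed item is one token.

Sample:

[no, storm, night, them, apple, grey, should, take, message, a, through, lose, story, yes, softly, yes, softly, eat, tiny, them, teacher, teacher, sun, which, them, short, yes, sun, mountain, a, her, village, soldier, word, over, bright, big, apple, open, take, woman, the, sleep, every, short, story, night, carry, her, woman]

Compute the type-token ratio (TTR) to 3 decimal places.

N = 50 tokens, V = 35 types.
TTR = V / N = 35 / 50 = 0.700

0.700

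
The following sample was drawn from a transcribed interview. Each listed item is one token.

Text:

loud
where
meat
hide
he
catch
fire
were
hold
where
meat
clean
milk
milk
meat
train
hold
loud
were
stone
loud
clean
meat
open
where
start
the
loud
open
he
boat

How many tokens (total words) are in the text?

31

Tokens: loud, where, meat, hide, he, catch, fire, were, hold, where, meat, clean, milk, milk, meat, train, hold, loud, were, stone, loud, clean, meat, open, where, start, the, loud, open, he, boat
N = 31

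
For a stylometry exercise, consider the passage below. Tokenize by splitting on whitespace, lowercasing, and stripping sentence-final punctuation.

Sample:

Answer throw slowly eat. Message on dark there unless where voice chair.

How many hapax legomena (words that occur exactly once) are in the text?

Frequencies: answer:1, throw:1, slowly:1, eat:1, message:1, on:1, dark:1, there:1, unless:1, where:1, voice:1, chair:1
Hapax (freq=1): answer, chair, dark, eat, message, on, slowly, there, throw, unless, voice, where

12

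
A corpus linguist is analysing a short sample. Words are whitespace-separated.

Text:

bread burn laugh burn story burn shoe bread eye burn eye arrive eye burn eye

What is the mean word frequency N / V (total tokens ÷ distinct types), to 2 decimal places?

N = 15 tokens, V = 7 types.
Mean frequency = N / V = 15 / 7 = 2.14

2.14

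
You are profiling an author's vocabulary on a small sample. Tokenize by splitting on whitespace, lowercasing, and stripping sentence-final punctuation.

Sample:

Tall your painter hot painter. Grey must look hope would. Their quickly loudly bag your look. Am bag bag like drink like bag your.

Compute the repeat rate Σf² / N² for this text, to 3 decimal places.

0.083

Frequencies: bag:4, your:3, painter:2, look:2, like:2, tall:1, hot:1, grey:1, must:1, hope:1, would:1, their:1, quickly:1, loudly:1, am:1, drink:1
Σf² = 48; N² = 576
Repeat rate = 48 / 576 = 0.083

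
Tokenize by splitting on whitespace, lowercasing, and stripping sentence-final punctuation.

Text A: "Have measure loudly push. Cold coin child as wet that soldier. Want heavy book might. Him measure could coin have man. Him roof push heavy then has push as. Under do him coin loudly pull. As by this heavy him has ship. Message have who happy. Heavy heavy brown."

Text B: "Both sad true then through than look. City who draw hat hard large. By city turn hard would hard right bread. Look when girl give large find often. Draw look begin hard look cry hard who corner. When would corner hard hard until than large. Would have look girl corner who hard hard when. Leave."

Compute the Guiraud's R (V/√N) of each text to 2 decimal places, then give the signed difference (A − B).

0.52

A: V=31, N=49, R=4.43
B: V=29, N=55, R=3.91
Difference = 4.43 − 3.91 = 0.52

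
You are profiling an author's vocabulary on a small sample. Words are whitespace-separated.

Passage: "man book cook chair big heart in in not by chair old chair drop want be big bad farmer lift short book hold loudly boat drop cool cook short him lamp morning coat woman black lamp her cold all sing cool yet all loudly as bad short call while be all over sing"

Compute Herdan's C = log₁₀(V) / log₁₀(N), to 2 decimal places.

0.90

N = 53, V = 36.
log₁₀(V) = 1.556303, log₁₀(N) = 1.724276
C = 1.556303 / 1.724276 = 0.90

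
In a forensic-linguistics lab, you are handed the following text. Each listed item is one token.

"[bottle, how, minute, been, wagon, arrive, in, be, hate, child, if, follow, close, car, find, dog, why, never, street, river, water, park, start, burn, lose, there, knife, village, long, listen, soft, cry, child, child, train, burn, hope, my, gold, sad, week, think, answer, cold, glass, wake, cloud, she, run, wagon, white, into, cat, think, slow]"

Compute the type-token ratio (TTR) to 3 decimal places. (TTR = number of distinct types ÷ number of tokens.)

0.909

N = 55 tokens, V = 50 types.
TTR = V / N = 50 / 55 = 0.909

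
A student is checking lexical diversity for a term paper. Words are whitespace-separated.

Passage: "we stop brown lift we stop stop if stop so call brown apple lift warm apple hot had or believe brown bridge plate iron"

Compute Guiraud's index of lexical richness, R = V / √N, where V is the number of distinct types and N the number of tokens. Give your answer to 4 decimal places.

N = 24, V = 16.
√N = 4.898979
R = 16 / 4.898979 = 3.2660

3.2660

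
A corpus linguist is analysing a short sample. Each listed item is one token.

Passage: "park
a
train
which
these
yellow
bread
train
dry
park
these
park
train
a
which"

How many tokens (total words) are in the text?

15

Tokens: park, a, train, which, these, yellow, bread, train, dry, park, these, park, train, a, which
N = 15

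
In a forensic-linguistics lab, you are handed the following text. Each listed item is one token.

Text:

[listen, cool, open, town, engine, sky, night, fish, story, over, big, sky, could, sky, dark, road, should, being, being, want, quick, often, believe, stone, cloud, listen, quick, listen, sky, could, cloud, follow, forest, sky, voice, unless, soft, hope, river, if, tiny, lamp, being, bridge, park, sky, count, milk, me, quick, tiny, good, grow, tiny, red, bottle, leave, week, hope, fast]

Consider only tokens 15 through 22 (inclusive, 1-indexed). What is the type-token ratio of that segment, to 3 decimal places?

Segment tokens 15–22: dark, road, should, being, being, want, quick, often
Segment N = 8, segment V = 7.
TTR = 7 / 8 = 0.875

0.875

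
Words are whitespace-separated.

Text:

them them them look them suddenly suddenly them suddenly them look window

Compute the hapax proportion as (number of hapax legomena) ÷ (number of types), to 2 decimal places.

0.25

Frequencies: them:6, suddenly:3, look:2, window:1
Hapax count = 1; type count = 4.
Ratio = 1 / 4 = 0.25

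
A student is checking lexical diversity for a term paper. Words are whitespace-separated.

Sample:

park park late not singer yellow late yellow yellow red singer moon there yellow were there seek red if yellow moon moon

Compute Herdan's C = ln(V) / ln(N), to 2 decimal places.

0.78

N = 22, V = 11.
ln(V) = 2.397895, ln(N) = 3.091042
C = 2.397895 / 3.091042 = 0.78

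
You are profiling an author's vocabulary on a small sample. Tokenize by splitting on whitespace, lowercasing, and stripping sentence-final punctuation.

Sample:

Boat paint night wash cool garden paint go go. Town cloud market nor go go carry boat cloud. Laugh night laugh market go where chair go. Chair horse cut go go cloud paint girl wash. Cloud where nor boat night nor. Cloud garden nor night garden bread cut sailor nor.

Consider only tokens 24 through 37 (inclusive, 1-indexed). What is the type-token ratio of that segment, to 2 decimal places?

Segment tokens 24–37: where, chair, go, chair, horse, cut, go, go, cloud, paint, girl, wash, cloud, where
Segment N = 14, segment V = 9.
TTR = 9 / 14 = 0.64

0.64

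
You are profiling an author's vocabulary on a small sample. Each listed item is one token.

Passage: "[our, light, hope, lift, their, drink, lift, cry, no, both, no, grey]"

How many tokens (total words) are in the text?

12

Tokens: our, light, hope, lift, their, drink, lift, cry, no, both, no, grey
N = 12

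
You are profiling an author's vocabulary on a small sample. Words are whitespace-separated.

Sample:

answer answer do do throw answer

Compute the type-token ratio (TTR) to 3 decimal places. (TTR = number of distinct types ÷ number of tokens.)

0.500

N = 6 tokens, V = 3 types.
TTR = V / N = 3 / 6 = 0.500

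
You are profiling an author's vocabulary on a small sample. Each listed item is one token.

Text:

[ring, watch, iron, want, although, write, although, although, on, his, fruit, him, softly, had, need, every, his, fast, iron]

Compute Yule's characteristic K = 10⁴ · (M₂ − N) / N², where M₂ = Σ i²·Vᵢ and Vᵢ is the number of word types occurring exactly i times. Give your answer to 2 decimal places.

Frequencies: although:3, iron:2, his:2, ring:1, watch:1, want:1, write:1, on:1, fruit:1, him:1, softly:1, had:1, need:1, every:1, fast:1
N = 19. Frequency spectrum: V_1=12, V_2=2, V_3=1
M₂ = 1²·12 + 2²·2 + 3²·1 = 29
K = 10000 × (29 − 19) / 19² = 277.01

277.01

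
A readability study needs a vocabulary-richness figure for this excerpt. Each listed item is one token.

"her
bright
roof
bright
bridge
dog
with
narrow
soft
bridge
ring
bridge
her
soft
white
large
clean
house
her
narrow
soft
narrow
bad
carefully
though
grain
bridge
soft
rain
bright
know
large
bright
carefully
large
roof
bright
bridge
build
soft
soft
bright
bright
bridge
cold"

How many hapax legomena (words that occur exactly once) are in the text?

13

Frequencies: bright:7, bridge:6, soft:6, her:3, narrow:3, large:3, roof:2, carefully:2, dog:1, with:1, ring:1, white:1, clean:1, house:1, bad:1, though:1, grain:1, rain:1, know:1, build:1, … (1 more, each freq 1)
Hapax (freq=1): bad, build, clean, cold, dog, grain, house, know, rain, ring, though, white, with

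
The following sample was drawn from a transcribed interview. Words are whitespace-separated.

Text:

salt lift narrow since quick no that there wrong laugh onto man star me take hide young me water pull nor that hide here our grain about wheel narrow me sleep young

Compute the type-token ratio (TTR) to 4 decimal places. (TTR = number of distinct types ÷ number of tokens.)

N = 32 tokens, V = 26 types.
TTR = V / N = 26 / 32 = 0.8125

0.8125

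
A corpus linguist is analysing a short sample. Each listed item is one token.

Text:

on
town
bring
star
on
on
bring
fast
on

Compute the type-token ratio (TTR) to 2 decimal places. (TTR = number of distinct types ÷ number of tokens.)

0.56

N = 9 tokens, V = 5 types.
TTR = V / N = 5 / 9 = 0.56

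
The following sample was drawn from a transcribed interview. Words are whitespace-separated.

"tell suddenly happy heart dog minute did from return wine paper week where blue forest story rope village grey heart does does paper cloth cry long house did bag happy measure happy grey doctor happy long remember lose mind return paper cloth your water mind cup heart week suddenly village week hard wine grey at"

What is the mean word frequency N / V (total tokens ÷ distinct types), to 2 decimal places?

N = 55 tokens, V = 35 types.
Mean frequency = N / V = 55 / 35 = 1.57

1.57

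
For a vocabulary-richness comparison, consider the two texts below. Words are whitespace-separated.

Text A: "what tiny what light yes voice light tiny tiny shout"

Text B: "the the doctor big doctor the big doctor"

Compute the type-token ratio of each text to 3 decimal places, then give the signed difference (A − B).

TTR(A) = 6/10 = 0.600
TTR(B) = 3/8 = 0.375
Difference = 0.600 − 0.375 = 0.225

0.225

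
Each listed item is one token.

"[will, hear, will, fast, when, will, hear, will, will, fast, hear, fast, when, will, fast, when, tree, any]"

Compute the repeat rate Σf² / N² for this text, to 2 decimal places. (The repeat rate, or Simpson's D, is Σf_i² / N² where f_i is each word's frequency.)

0.22

Frequencies: will:6, fast:4, hear:3, when:3, tree:1, any:1
Σf² = 72; N² = 324
Repeat rate = 72 / 324 = 0.22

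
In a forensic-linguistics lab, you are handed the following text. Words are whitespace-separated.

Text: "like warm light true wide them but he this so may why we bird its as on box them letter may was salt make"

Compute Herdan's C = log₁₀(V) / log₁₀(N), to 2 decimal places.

0.97

N = 24, V = 22.
log₁₀(V) = 1.342423, log₁₀(N) = 1.380211
C = 1.342423 / 1.380211 = 0.97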